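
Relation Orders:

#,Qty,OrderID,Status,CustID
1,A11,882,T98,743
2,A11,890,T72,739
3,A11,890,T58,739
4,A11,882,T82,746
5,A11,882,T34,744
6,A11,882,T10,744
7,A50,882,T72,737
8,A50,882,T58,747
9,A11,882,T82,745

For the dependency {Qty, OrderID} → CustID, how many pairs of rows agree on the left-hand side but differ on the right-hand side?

(Qty=A11, OrderID=882): violating pairs (1,4), (1,5), (1,6), (1,9), (4,5), (4,6), (4,9), (5,9), (6,9) — 9 pairs.
(Qty=A11, OrderID=890): all 2 rows agree on CustID — 0 pairs.
(Qty=A50, OrderID=882): violating pairs (7,8) — 1 pair.

10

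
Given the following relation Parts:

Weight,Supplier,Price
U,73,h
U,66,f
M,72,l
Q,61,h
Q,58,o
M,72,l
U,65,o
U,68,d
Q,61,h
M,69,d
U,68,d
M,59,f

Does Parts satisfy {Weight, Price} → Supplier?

Yes

(Weight=U, Price=h): 1 row → Supplier = 73 ✓
(Weight=U, Price=f): 1 row → Supplier = 66 ✓
(Weight=M, Price=l): 2 rows → Supplier = 72, 72 ✓
(Weight=Q, Price=h): 2 rows → Supplier = 61, 61 ✓
(Weight=Q, Price=o): 1 row → Supplier = 58 ✓
(Weight=U, Price=o): 1 row → Supplier = 65 ✓
(Weight=U, Price=d): 2 rows → Supplier = 68, 68 ✓
(Weight=M, Price=d): 1 row → Supplier = 69 ✓
(Weight=M, Price=f): 1 row → Supplier = 59 ✓
Every {Weight, Price} value is associated with a single Supplier value, so {Weight, Price} → Supplier holds.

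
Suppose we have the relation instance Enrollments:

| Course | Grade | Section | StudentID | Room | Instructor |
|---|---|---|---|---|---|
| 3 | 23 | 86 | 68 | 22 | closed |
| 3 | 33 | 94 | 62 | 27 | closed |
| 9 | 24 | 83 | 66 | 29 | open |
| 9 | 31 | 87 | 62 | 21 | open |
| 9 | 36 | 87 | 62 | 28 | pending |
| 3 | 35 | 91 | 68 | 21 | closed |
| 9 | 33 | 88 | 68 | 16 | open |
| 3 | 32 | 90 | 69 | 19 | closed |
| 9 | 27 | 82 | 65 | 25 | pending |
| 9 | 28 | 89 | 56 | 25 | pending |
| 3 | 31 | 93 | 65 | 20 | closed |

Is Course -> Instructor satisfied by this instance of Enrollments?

No

Course=3: 5 rows → Instructor = closed, closed, closed, closed, closed ✓
Course=9: 6 rows → Instructor takes values {open, pending} — violation
Two rows agree on Course but differ on Instructor, so Course -> Instructor does not hold.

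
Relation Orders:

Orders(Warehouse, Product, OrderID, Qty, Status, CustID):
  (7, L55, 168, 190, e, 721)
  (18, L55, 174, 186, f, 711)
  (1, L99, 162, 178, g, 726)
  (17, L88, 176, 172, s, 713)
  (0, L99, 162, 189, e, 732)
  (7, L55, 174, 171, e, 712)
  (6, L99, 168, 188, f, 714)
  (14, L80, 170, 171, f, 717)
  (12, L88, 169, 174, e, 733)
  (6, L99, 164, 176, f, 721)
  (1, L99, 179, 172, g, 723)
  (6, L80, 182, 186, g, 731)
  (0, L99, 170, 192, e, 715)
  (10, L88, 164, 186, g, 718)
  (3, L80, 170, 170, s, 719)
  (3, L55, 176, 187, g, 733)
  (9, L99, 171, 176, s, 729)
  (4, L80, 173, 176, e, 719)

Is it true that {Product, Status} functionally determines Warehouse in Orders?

Yes

(Product=L55, Status=e): 2 rows → Warehouse = 7, 7 ✓
(Product=L55, Status=f): 1 row → Warehouse = 18 ✓
(Product=L99, Status=g): 2 rows → Warehouse = 1, 1 ✓
(Product=L88, Status=s): 1 row → Warehouse = 17 ✓
(Product=L99, Status=e): 2 rows → Warehouse = 0, 0 ✓
(Product=L99, Status=f): 2 rows → Warehouse = 6, 6 ✓
(Product=L80, Status=f): 1 row → Warehouse = 14 ✓
(Product=L88, Status=e): 1 row → Warehouse = 12 ✓
(Product=L80, Status=g): 1 row → Warehouse = 6 ✓
(Product=L88, Status=g): 1 row → Warehouse = 10 ✓
(Product=L80, Status=s): 1 row → Warehouse = 3 ✓
(Product=L55, Status=g): 1 row → Warehouse = 3 ✓
(Product=L99, Status=s): 1 row → Warehouse = 9 ✓
(Product=L80, Status=e): 1 row → Warehouse = 4 ✓
Every {Product, Status} value is associated with a single Warehouse value, so {Product, Status} → Warehouse holds.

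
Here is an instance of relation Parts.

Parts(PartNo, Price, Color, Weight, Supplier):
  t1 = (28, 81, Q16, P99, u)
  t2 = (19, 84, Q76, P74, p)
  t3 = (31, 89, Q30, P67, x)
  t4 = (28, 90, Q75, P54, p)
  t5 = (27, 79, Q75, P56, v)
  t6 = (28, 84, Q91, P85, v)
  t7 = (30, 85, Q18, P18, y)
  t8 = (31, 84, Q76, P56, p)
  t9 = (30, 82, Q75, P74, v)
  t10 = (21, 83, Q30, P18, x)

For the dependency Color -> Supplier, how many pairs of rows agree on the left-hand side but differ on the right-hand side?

Color=Q76: all 2 rows agree on Supplier — 0 pairs.
Color=Q30: all 2 rows agree on Supplier — 0 pairs.
Color=Q75: violating pairs (4,5), (4,9) — 2 pairs.

2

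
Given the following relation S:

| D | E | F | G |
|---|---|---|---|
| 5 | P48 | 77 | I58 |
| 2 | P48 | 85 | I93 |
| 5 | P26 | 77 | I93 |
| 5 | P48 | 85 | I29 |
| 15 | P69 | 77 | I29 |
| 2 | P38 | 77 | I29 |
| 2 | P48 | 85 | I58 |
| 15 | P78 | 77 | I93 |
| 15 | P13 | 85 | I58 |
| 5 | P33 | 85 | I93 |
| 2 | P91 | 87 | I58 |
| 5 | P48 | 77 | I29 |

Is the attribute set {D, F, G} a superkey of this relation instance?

All 12 rows have distinct {D, F, G} values, so {D, F, G} → (all attributes) holds and {D, F, G} is a superkey.

Yes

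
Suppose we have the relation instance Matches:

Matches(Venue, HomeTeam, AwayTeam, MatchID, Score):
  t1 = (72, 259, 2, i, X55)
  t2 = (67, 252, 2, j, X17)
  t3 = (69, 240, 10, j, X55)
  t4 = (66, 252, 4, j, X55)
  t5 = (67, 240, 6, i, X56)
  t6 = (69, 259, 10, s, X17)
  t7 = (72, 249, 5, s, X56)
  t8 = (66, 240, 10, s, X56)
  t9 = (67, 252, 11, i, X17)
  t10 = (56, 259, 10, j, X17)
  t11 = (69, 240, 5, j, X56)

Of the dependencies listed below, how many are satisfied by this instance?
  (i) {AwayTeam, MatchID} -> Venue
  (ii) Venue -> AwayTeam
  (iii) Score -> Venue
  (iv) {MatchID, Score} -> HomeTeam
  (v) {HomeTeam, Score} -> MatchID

(i) {AwayTeam, MatchID} -> Venue: (AwayTeam=10, MatchID=j): rows 3, 10 → Venue takes values {69, 56} — violation; (AwayTeam=10, MatchID=s): rows 6, 8 → Venue takes values {69, 66} — violation — fails.
(ii) Venue -> AwayTeam: Venue=72: rows 1, 7 → AwayTeam takes values {2, 5} — violation; Venue=67: rows 2, 5, 9 → AwayTeam takes values {2, 6, 11} — violation; Venue=69: rows 3, 6, 11 → AwayTeam takes values {10, 5} — violation; Venue=66: rows 4, 8 → AwayTeam takes values {4, 10} — violation — fails.
(iii) Score -> Venue: Score=X55: rows 1, 3, 4 → Venue takes values {72, 69, 66} — violation; Score=X17: rows 2, 6, 9, 10 → Venue takes values {67, 69, 56} — violation; Score=X56: rows 5, 7, 8, 11 → Venue takes values {67, 72, 66, 69} — violation — fails.
(iv) {MatchID, Score} -> HomeTeam: (MatchID=j, Score=X17): rows 2, 10 → HomeTeam takes values {252, 259} — violation; (MatchID=j, Score=X55): rows 3, 4 → HomeTeam takes values {240, 252} — violation; (MatchID=s, Score=X56): rows 7, 8 → HomeTeam takes values {249, 240} — violation — fails.
(v) {HomeTeam, Score} -> MatchID: (HomeTeam=252, Score=X17): rows 2, 9 → MatchID takes values {j, i} — violation; (HomeTeam=240, Score=X56): rows 5, 8, 11 → MatchID takes values {i, s, j} — violation; (HomeTeam=259, Score=X17): rows 6, 10 → MatchID takes values {s, j} — violation — fails.
None of the 5 dependencies hold.

0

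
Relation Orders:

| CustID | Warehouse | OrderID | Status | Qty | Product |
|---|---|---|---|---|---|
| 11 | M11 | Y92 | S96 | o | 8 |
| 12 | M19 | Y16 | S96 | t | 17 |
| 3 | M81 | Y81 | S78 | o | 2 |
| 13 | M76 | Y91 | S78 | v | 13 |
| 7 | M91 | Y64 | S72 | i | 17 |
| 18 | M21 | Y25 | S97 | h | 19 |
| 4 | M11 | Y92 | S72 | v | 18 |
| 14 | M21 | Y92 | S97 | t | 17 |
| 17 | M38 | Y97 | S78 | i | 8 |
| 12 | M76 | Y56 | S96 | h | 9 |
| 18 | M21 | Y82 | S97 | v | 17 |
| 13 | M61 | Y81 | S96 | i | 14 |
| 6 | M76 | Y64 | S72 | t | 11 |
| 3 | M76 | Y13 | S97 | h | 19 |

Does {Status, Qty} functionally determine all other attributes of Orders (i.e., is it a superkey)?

No

Two distinct rows share (Status=S97, Qty=h), so {Status, Qty} does not determine every attribute — not a superkey.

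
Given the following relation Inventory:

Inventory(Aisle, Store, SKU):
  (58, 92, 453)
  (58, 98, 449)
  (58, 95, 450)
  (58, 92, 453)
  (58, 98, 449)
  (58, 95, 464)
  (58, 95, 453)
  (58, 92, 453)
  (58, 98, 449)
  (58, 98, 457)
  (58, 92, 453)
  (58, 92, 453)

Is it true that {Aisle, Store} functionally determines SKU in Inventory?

(Aisle=58, Store=92): 5 rows → SKU = 453, 453, 453, 453, 453 ✓
(Aisle=58, Store=98): 4 rows → SKU takes values {449, 457} — violation
(Aisle=58, Store=95): 3 rows → SKU takes values {450, 464, 453} — violation
Two rows agree on {Aisle, Store} but differ on SKU, so {Aisle, Store} -> SKU does not hold.

No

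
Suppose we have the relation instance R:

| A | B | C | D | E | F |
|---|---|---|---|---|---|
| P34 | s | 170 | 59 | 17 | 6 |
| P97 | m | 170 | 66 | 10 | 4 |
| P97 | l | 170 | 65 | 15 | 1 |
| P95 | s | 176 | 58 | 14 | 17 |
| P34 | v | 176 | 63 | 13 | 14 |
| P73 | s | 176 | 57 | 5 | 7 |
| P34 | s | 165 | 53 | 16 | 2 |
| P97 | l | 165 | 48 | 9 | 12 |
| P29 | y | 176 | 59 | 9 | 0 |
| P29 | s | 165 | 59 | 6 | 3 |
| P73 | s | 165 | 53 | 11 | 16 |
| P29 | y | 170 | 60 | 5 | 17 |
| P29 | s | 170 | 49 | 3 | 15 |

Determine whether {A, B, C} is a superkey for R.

All 13 rows have distinct {A, B, C} values, so {A, B, C} → (all attributes) holds and {A, B, C} is a superkey.

Yes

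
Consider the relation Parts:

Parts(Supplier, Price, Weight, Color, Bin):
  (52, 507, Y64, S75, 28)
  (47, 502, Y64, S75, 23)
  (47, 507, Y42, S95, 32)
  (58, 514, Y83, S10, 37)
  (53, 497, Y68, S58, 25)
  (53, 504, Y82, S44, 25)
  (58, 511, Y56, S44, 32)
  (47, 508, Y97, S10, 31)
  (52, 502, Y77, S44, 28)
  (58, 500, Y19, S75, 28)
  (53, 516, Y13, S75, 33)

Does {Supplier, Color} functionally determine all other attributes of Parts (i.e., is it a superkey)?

All 11 rows have distinct {Supplier, Color} values, so {Supplier, Color} → (all attributes) holds and {Supplier, Color} is a superkey.

Yes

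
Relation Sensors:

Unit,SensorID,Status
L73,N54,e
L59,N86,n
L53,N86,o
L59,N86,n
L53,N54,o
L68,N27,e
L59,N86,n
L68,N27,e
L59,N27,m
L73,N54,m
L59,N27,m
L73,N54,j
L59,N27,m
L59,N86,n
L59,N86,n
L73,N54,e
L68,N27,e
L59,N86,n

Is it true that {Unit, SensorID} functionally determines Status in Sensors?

(Unit=L73, SensorID=N54): 4 rows → Status takes values {e, m, j} — violation
(Unit=L59, SensorID=N86): 6 rows → Status = n, n, n, n, n, n ✓
(Unit=L53, SensorID=N86): 1 row → Status = o ✓
(Unit=L53, SensorID=N54): 1 row → Status = o ✓
(Unit=L68, SensorID=N27): 3 rows → Status = e, e, e ✓
(Unit=L59, SensorID=N27): 3 rows → Status = m, m, m ✓
Two rows agree on {Unit, SensorID} but differ on Status, so {Unit, SensorID} → Status does not hold.

No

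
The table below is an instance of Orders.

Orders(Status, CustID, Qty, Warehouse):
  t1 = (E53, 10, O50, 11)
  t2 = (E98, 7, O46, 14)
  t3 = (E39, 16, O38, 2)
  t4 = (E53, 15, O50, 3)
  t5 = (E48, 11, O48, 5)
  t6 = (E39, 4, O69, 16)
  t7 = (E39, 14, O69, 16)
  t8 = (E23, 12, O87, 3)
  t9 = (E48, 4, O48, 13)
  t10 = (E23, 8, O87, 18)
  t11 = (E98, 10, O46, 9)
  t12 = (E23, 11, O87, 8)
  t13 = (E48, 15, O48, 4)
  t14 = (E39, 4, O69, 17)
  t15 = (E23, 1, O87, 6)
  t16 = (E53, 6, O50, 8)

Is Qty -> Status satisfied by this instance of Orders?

Qty=O50: rows 1, 4, 16 → Status = E53, E53, E53 ✓
Qty=O46: rows 2, 11 → Status = E98, E98 ✓
Qty=O38: row 3 → Status = E39 ✓
Qty=O48: rows 5, 9, 13 → Status = E48, E48, E48 ✓
Qty=O69: rows 6, 7, 14 → Status = E39, E39, E39 ✓
Qty=O87: rows 8, 10, 12, 15 → Status = E23, E23, E23, E23 ✓
Every Qty value is associated with a single Status value, so Qty -> Status holds.

Yes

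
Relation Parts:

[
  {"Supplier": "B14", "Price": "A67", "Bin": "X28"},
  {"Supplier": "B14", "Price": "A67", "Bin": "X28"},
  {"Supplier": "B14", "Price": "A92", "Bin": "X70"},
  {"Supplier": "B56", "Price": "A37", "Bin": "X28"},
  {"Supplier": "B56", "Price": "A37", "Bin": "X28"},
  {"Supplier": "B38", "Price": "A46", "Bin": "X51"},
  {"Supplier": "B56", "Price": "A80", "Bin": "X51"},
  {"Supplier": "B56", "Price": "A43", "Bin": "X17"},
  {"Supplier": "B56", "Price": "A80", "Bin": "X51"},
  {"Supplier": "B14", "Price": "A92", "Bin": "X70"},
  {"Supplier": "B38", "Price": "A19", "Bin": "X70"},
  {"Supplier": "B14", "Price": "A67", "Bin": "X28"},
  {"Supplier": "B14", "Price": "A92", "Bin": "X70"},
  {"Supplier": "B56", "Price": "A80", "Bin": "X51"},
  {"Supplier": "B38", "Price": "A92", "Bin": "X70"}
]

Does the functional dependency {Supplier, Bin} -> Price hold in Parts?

(Supplier=B14, Bin=X28): 3 rows → Price = A67, A67, A67 ✓
(Supplier=B14, Bin=X70): 3 rows → Price = A92, A92, A92 ✓
(Supplier=B56, Bin=X28): 2 rows → Price = A37, A37 ✓
(Supplier=B38, Bin=X51): 1 row → Price = A46 ✓
(Supplier=B56, Bin=X51): 3 rows → Price = A80, A80, A80 ✓
(Supplier=B56, Bin=X17): 1 row → Price = A43 ✓
(Supplier=B38, Bin=X70): 2 rows → Price takes values {A19, A92} — violation
Two rows agree on {Supplier, Bin} but differ on Price, so {Supplier, Bin} -> Price does not hold.

No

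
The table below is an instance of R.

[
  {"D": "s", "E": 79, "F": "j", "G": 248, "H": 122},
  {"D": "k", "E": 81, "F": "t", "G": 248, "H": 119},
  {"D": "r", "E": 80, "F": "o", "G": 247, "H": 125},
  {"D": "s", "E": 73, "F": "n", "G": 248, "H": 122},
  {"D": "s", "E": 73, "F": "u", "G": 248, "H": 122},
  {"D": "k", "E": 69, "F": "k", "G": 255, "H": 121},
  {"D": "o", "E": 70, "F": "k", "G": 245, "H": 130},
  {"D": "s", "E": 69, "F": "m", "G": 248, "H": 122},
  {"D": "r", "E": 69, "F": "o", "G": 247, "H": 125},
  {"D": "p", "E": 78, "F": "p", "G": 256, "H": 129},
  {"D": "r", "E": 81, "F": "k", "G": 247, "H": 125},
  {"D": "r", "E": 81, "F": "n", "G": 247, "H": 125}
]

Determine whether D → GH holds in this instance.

No

D=s: 4 rows → {G,H} = (248, 122), (248, 122), (248, 122), (248, 122) ✓
D=k: 2 rows → {G,H} takes values {(248, 119), (255, 121)} — violation
D=r: 4 rows → {G,H} = (247, 125), (247, 125), (247, 125), (247, 125) ✓
D=o: 1 row → {G,H} = (245, 130) ✓
D=p: 1 row → {G,H} = (256, 129) ✓
Two rows agree on D but differ on GH, so D → GH does not hold.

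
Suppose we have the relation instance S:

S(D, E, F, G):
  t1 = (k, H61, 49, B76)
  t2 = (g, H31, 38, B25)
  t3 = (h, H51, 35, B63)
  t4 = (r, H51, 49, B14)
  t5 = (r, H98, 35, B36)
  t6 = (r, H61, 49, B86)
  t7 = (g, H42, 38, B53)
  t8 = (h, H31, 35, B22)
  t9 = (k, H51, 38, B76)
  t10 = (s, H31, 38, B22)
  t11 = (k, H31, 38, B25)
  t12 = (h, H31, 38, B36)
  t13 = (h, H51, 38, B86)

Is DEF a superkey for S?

All 13 rows have distinct DEF values, so DEF → (all attributes) holds and DEF is a superkey.

Yes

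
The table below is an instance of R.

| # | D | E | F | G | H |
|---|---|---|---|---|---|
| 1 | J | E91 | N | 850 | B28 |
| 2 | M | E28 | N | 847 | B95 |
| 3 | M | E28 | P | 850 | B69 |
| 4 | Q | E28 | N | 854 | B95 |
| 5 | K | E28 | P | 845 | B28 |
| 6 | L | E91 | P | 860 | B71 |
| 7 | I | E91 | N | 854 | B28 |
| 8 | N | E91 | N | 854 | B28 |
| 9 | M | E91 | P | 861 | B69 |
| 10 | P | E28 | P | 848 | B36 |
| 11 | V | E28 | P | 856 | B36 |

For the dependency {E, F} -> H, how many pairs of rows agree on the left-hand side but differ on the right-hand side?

6

(E=E91, F=N): all 3 rows agree on H — 0 pairs.
(E=E28, F=N): all 2 rows agree on H — 0 pairs.
(E=E28, F=P): violating pairs (3,5), (3,10), (3,11), (5,10), (5,11) — 5 pairs.
(E=E91, F=P): violating pairs (6,9) — 1 pair.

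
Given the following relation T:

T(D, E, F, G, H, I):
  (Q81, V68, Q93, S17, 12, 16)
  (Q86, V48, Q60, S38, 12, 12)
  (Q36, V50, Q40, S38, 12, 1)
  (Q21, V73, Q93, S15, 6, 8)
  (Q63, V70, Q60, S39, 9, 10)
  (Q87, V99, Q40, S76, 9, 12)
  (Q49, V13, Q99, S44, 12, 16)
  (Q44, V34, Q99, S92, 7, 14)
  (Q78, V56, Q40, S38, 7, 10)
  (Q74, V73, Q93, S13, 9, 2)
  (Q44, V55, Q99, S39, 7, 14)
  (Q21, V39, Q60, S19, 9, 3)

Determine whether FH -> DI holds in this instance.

(F=Q93, H=12): 1 row → {D,I} = (Q81, 16) ✓
(F=Q60, H=12): 1 row → {D,I} = (Q86, 12) ✓
(F=Q40, H=12): 1 row → {D,I} = (Q36, 1) ✓
(F=Q93, H=6): 1 row → {D,I} = (Q21, 8) ✓
(F=Q60, H=9): 2 rows → {D,I} takes values {(Q63, 10), (Q21, 3)} — violation
(F=Q40, H=9): 1 row → {D,I} = (Q87, 12) ✓
(F=Q99, H=12): 1 row → {D,I} = (Q49, 16) ✓
(F=Q99, H=7): 2 rows → {D,I} = (Q44, 14), (Q44, 14) ✓
(F=Q40, H=7): 1 row → {D,I} = (Q78, 10) ✓
(F=Q93, H=9): 1 row → {D,I} = (Q74, 2) ✓
Two rows agree on FH but differ on DI, so FH -> DI does not hold.

No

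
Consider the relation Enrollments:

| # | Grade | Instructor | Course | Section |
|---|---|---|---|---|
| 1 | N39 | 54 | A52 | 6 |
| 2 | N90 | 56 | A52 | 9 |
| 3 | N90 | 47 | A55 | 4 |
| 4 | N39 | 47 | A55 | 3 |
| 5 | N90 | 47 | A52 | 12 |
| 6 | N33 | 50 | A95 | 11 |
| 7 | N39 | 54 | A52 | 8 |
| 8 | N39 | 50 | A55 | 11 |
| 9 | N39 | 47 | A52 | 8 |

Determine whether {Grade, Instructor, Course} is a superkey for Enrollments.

No

Rows 1 and 7 have the same {Grade, Instructor, Course} value (Grade=N39, Instructor=54, Course=A52) but are distinct tuples, so {Grade, Instructor, Course} does not determine every attribute — not a superkey.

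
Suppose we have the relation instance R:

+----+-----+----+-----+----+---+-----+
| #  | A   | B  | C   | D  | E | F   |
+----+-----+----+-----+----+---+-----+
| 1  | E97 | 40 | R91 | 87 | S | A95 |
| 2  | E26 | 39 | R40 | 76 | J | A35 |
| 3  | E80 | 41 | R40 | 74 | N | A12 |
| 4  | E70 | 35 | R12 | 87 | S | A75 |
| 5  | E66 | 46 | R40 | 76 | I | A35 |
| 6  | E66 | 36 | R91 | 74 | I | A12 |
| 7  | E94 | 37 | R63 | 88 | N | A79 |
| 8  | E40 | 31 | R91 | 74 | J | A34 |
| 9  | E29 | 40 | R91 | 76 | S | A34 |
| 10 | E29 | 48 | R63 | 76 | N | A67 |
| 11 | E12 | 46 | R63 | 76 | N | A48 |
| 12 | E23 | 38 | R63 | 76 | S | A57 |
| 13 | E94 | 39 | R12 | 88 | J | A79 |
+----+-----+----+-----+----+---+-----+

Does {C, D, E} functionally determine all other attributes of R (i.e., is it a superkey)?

No

Rows 10 and 11 have the same {C, D, E} value (C=R63, D=76, E=N) but are distinct tuples, so {C, D, E} does not determine every attribute — not a superkey.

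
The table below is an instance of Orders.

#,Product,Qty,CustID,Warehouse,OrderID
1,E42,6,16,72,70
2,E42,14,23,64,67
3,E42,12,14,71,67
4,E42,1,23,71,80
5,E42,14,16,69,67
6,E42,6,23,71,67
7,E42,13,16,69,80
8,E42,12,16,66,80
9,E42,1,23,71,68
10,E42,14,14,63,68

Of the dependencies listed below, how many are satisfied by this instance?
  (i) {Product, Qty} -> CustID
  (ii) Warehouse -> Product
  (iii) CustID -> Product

2

(i) {Product, Qty} -> CustID: (Product=E42, Qty=6): rows 1, 6 → CustID takes values {16, 23} — violation; (Product=E42, Qty=14): rows 2, 5, 10 → CustID takes values {23, 16, 14} — violation; (Product=E42, Qty=12): rows 3, 8 → CustID takes values {14, 16} — violation — fails.
(ii) Warehouse -> Product: every LHS value maps to a single RHS value — holds.
(iii) CustID -> Product: every LHS value maps to a single RHS value — holds.
2 of the 3 dependencies hold.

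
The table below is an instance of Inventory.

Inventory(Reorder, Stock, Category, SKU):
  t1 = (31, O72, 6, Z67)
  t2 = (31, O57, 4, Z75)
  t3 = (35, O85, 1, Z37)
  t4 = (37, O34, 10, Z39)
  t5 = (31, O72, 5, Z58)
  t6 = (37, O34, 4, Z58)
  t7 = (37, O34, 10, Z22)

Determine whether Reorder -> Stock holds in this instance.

No

Reorder=31: rows 1, 2, 5 → Stock takes values {O72, O57} — violation
Reorder=35: row 3 → Stock = O85 ✓
Reorder=37: rows 4, 6, 7 → Stock = O34, O34, O34 ✓
Two rows agree on Reorder but differ on Stock, so Reorder -> Stock does not hold.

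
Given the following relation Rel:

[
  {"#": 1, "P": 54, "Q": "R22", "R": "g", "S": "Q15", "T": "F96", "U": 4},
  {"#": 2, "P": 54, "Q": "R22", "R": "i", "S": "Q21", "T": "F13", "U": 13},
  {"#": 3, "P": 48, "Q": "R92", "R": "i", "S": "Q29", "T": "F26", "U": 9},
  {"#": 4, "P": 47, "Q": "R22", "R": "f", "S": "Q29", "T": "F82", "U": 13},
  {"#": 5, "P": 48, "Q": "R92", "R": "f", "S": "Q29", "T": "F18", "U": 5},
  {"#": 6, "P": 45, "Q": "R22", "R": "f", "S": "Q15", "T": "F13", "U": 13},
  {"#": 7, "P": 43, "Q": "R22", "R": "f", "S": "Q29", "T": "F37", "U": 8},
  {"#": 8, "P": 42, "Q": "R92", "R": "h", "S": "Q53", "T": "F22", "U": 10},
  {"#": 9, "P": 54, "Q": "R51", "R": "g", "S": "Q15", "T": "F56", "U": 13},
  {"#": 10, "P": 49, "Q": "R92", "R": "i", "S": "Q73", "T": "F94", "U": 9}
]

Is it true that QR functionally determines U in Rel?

No

(Q=R22, R=g): row 1 → U = 4 ✓
(Q=R22, R=i): row 2 → U = 13 ✓
(Q=R92, R=i): rows 3, 10 → U = 9, 9 ✓
(Q=R22, R=f): rows 4, 6, 7 → U takes values {13, 8} — violation
(Q=R92, R=f): row 5 → U = 5 ✓
(Q=R92, R=h): row 8 → U = 10 ✓
(Q=R51, R=g): row 9 → U = 13 ✓
Two rows agree on QR but differ on U, so QR -> U does not hold.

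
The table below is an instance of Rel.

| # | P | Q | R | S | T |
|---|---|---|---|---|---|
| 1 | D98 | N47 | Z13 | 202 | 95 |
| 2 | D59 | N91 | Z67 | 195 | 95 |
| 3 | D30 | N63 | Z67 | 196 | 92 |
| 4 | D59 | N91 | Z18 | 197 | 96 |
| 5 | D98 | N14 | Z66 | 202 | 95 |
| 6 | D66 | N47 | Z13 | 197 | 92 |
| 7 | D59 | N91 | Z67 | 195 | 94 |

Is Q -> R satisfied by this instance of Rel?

No

Q=N47: rows 1, 6 → R = Z13, Z13 ✓
Q=N91: rows 2, 4, 7 → R takes values {Z67, Z18} — violation
Q=N63: row 3 → R = Z67 ✓
Q=N14: row 5 → R = Z66 ✓
Two rows agree on Q but differ on R, so Q -> R does not hold.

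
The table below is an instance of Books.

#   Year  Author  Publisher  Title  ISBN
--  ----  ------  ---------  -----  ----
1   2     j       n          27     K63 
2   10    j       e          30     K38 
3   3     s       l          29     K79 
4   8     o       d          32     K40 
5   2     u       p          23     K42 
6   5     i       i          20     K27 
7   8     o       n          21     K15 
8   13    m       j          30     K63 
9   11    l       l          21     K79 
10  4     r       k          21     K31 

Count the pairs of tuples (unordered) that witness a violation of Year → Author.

1

Year=2: violating pairs (1,5) — 1 pair.
Year=8: all 2 rows agree on Author — 0 pairs.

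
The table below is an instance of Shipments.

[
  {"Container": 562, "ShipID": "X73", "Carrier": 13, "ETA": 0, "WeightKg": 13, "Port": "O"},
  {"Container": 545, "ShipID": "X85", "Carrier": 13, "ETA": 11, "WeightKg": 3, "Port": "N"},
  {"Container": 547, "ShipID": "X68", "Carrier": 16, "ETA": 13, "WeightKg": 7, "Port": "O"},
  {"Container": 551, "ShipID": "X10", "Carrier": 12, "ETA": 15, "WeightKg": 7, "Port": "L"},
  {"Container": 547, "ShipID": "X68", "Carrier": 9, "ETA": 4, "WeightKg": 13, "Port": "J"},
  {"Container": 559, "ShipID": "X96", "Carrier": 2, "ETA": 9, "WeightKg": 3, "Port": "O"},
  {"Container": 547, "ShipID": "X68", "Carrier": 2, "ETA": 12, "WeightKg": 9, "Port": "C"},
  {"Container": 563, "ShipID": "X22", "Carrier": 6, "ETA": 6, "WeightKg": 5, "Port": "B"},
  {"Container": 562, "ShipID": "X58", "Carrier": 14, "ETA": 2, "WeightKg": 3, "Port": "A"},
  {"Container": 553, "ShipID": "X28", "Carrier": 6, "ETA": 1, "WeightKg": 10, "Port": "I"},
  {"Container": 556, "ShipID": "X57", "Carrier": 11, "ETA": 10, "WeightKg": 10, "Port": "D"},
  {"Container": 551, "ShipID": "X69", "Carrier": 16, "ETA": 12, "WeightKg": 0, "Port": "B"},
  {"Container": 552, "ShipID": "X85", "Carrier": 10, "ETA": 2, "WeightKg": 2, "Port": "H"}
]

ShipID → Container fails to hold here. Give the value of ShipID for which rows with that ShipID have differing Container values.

X85

ShipID=X73: 1 row → Container = 562 ✓
ShipID=X85: 2 rows → Container takes values {545, 552} — violation
ShipID=X68: 3 rows → Container = 547, 547, 547 ✓
ShipID=X10: 1 row → Container = 551 ✓
ShipID=X96: 1 row → Container = 559 ✓
ShipID=X22: 1 row → Container = 563 ✓
ShipID=X58: 1 row → Container = 562 ✓
ShipID=X28: 1 row → Container = 553 ✓
ShipID=X57: 1 row → Container = 556 ✓
ShipID=X69: 1 row → Container = 551 ✓
The only ShipID value with inconsistent Container is ShipID=X85.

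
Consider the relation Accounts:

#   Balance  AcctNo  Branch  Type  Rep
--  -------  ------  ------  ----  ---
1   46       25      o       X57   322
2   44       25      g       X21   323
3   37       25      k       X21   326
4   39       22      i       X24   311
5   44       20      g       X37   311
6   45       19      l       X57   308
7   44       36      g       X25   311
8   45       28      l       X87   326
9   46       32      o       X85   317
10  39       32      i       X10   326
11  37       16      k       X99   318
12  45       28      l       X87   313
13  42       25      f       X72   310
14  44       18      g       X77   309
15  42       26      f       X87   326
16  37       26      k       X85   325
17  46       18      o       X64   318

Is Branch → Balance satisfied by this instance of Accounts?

Branch=o: rows 1, 9, 17 → Balance = 46, 46, 46 ✓
Branch=g: rows 2, 5, 7, 14 → Balance = 44, 44, 44, 44 ✓
Branch=k: rows 3, 11, 16 → Balance = 37, 37, 37 ✓
Branch=i: rows 4, 10 → Balance = 39, 39 ✓
Branch=l: rows 6, 8, 12 → Balance = 45, 45, 45 ✓
Branch=f: rows 13, 15 → Balance = 42, 42 ✓
Every Branch value is associated with a single Balance value, so Branch → Balance holds.

Yes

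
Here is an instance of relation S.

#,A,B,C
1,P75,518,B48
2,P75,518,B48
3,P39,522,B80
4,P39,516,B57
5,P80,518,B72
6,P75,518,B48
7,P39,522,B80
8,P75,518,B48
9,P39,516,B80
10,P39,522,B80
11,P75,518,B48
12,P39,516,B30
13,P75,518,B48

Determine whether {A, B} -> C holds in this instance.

No

(A=P75, B=518): rows 1, 2, 6, 8, 11, 13 → C = B48, B48, B48, B48, B48, B48 ✓
(A=P39, B=522): rows 3, 7, 10 → C = B80, B80, B80 ✓
(A=P39, B=516): rows 4, 9, 12 → C takes values {B57, B80, B30} — violation
(A=P80, B=518): row 5 → C = B72 ✓
Two rows agree on {A, B} but differ on C, so {A, B} -> C does not hold.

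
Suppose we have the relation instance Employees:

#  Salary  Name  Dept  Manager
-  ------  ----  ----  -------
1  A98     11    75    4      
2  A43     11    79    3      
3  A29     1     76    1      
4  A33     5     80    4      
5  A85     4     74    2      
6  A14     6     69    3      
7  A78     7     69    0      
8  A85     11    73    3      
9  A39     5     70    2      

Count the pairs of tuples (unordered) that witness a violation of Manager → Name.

Manager=4: violating pairs (1,4) — 1 pair.
Manager=3: violating pairs (2,6), (6,8) — 2 pairs.
Manager=2: violating pairs (5,9) — 1 pair.

4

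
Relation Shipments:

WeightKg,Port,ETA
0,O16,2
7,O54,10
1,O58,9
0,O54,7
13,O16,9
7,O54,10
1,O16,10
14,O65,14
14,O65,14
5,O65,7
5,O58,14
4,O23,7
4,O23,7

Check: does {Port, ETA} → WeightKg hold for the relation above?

Yes

(Port=O16, ETA=2): 1 row → WeightKg = 0 ✓
(Port=O54, ETA=10): 2 rows → WeightKg = 7, 7 ✓
(Port=O58, ETA=9): 1 row → WeightKg = 1 ✓
(Port=O54, ETA=7): 1 row → WeightKg = 0 ✓
(Port=O16, ETA=9): 1 row → WeightKg = 13 ✓
(Port=O16, ETA=10): 1 row → WeightKg = 1 ✓
(Port=O65, ETA=14): 2 rows → WeightKg = 14, 14 ✓
(Port=O65, ETA=7): 1 row → WeightKg = 5 ✓
(Port=O58, ETA=14): 1 row → WeightKg = 5 ✓
(Port=O23, ETA=7): 2 rows → WeightKg = 4, 4 ✓
Every {Port, ETA} value is associated with a single WeightKg value, so {Port, ETA} → WeightKg holds.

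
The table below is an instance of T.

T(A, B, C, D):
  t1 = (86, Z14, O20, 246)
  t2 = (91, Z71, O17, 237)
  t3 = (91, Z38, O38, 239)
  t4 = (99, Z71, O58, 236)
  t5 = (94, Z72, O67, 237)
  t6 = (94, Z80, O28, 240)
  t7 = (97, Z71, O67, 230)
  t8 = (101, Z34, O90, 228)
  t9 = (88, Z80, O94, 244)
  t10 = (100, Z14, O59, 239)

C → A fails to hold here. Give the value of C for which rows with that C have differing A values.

O67

C=O20: row 1 → A = 86 ✓
C=O17: row 2 → A = 91 ✓
C=O38: row 3 → A = 91 ✓
C=O58: row 4 → A = 99 ✓
C=O67: rows 5, 7 → A takes values {94, 97} — violation
C=O28: row 6 → A = 94 ✓
C=O90: row 8 → A = 101 ✓
C=O94: row 9 → A = 88 ✓
C=O59: row 10 → A = 100 ✓
The only C value with inconsistent A is C=O67.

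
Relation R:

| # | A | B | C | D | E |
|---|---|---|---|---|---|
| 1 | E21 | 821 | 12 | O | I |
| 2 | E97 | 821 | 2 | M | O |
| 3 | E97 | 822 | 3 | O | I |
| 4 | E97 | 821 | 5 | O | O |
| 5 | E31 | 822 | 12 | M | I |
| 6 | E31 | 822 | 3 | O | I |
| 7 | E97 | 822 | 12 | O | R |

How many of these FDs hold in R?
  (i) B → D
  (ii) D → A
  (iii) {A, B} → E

(i) B → D: B=821: rows 1, 2, 4 → D takes values {O, M} — violation; B=822: rows 3, 5, 6, 7 → D takes values {O, M} — violation — fails.
(ii) D → A: D=O: rows 1, 3, 4, 6, 7 → A takes values {E21, E97, E31} — violation; D=M: rows 2, 5 → A takes values {E97, E31} — violation — fails.
(iii) {A, B} → E: (A=E97, B=822): rows 3, 7 → E takes values {I, R} — violation — fails.
None of the 3 dependencies hold.

0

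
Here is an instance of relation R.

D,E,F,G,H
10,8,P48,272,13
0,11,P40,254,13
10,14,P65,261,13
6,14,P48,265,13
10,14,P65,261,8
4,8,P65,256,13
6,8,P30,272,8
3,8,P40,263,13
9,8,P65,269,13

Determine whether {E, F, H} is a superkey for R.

No

Two distinct rows share (E=8, F=P65, H=13), so {E, F, H} does not determine every attribute — not a superkey.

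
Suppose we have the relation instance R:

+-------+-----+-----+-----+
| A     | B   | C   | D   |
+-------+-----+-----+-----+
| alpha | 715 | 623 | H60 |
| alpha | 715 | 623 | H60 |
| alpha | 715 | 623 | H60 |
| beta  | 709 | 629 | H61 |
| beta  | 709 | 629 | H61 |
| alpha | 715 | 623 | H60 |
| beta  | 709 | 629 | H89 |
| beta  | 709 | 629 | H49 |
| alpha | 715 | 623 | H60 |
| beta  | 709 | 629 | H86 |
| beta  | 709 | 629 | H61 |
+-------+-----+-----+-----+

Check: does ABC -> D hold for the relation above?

(A=alpha, B=715, C=623): 5 rows → D = H60, H60, H60, H60, H60 ✓
(A=beta, B=709, C=629): 6 rows → D takes values {H61, H89, H49, H86} — violation
Two rows agree on ABC but differ on D, so ABC -> D does not hold.

No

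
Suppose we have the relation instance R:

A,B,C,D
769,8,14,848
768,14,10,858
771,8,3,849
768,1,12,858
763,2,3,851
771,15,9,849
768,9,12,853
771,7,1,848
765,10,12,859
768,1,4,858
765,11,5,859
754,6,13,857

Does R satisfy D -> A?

D=848: 2 rows → A takes values {769, 771} — violation
D=858: 3 rows → A = 768, 768, 768 ✓
D=849: 2 rows → A = 771, 771 ✓
D=851: 1 row → A = 763 ✓
D=853: 1 row → A = 768 ✓
D=859: 2 rows → A = 765, 765 ✓
D=857: 1 row → A = 754 ✓
Two rows agree on D but differ on A, so D -> A does not hold.

No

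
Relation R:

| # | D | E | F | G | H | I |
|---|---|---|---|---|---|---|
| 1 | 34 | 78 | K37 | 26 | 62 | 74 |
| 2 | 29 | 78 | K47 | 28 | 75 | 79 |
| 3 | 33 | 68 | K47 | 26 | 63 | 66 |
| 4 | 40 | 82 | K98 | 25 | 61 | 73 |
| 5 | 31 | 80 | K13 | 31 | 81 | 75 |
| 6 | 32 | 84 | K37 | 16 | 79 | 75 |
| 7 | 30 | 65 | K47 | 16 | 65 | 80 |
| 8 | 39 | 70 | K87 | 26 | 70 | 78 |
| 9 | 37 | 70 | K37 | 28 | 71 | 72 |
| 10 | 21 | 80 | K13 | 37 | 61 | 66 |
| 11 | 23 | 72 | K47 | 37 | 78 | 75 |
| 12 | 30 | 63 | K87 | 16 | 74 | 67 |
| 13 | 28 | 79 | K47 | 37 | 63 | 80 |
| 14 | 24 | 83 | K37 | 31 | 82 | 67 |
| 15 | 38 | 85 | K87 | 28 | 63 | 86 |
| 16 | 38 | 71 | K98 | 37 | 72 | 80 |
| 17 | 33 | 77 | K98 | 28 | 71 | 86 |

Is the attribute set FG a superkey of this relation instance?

No

Rows 11 and 13 have the same FG value (F=K47, G=37) but are distinct tuples, so FG does not determine every attribute — not a superkey.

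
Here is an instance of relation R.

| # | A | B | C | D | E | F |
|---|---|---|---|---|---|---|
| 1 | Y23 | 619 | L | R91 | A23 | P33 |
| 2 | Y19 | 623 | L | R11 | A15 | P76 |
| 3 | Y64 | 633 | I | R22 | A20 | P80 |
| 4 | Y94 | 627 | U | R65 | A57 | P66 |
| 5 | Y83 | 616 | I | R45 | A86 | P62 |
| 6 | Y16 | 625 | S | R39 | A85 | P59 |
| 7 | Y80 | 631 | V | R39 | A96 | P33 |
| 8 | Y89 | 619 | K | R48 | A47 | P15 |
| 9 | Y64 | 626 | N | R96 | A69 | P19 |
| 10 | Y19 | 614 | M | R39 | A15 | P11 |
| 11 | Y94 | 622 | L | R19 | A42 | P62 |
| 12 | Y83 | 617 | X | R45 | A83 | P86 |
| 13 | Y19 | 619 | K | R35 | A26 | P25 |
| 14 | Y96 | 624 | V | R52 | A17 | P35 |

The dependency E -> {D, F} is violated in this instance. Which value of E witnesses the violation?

E=A23: row 1 → {D,F} = (R91, P33) ✓
E=A15: rows 2, 10 → {D,F} takes values {(R11, P76), (R39, P11)} — violation
E=A20: row 3 → {D,F} = (R22, P80) ✓
E=A57: row 4 → {D,F} = (R65, P66) ✓
E=A86: row 5 → {D,F} = (R45, P62) ✓
E=A85: row 6 → {D,F} = (R39, P59) ✓
E=A96: row 7 → {D,F} = (R39, P33) ✓
E=A47: row 8 → {D,F} = (R48, P15) ✓
E=A69: row 9 → {D,F} = (R96, P19) ✓
E=A42: row 11 → {D,F} = (R19, P62) ✓
E=A83: row 12 → {D,F} = (R45, P86) ✓
E=A26: row 13 → {D,F} = (R35, P25) ✓
E=A17: row 14 → {D,F} = (R52, P35) ✓
The only E value with inconsistent RHS is E=A15.

A15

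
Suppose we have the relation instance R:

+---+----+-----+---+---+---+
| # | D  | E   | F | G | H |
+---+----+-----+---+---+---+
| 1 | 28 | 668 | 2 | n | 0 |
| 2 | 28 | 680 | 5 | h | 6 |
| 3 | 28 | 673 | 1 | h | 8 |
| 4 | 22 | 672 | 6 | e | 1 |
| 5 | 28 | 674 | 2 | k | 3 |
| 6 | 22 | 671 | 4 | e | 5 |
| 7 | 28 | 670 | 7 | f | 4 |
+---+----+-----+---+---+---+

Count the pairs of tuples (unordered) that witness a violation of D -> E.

11

D=28: violating pairs (1,2), (1,3), (1,5), (1,7), (2,3), (2,5), (2,7), (3,5), (3,7), (5,7) — 10 pairs.
D=22: violating pairs (4,6) — 1 pair.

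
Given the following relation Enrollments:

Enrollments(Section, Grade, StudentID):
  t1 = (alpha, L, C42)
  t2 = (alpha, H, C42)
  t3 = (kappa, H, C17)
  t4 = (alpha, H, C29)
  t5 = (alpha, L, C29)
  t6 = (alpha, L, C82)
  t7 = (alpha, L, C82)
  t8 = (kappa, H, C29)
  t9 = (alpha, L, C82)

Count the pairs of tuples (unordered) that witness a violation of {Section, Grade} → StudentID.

(Section=alpha, Grade=L): violating pairs (1,5), (1,6), (1,7), (1,9), (5,6), (5,7), (5,9) — 7 pairs.
(Section=alpha, Grade=H): violating pairs (2,4) — 1 pair.
(Section=kappa, Grade=H): violating pairs (3,8) — 1 pair.

9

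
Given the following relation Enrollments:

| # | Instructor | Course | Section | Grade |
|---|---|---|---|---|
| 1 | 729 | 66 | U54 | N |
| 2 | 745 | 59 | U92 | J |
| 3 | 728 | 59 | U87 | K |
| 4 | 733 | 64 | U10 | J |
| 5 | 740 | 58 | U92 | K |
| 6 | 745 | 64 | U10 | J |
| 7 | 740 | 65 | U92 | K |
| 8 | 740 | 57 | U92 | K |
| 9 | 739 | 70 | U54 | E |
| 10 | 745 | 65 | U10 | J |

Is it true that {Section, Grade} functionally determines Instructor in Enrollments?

No

(Section=U54, Grade=N): row 1 → Instructor = 729 ✓
(Section=U92, Grade=J): row 2 → Instructor = 745 ✓
(Section=U87, Grade=K): row 3 → Instructor = 728 ✓
(Section=U10, Grade=J): rows 4, 6, 10 → Instructor takes values {733, 745} — violation
(Section=U92, Grade=K): rows 5, 7, 8 → Instructor = 740, 740, 740 ✓
(Section=U54, Grade=E): row 9 → Instructor = 739 ✓
Two rows agree on {Section, Grade} but differ on Instructor, so {Section, Grade} -> Instructor does not hold.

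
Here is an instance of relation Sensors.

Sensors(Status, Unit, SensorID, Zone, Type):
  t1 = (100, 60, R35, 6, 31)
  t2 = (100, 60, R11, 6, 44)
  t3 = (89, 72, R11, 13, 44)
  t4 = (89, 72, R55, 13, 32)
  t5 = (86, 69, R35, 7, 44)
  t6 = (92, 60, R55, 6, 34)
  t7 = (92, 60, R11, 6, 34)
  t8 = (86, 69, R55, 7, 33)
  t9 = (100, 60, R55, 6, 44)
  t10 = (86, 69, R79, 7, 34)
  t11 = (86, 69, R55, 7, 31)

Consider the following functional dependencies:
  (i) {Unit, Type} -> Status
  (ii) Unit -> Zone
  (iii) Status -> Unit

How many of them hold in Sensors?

3

(i) {Unit, Type} -> Status: every LHS value maps to a single RHS value — holds.
(ii) Unit -> Zone: every LHS value maps to a single RHS value — holds.
(iii) Status -> Unit: every LHS value maps to a single RHS value — holds.
3 of the 3 dependencies hold.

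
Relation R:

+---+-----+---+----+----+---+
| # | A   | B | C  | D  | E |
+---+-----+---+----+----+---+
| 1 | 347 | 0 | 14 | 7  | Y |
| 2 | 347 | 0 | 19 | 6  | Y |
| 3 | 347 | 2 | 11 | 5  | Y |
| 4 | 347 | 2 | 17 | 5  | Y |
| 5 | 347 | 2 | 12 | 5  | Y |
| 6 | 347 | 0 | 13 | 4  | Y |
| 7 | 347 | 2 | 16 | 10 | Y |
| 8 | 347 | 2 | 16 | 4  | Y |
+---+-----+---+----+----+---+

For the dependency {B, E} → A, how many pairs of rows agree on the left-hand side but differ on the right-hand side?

0

(B=0, E=Y): all 3 rows agree on A — 0 pairs.
(B=2, E=Y): all 5 rows agree on A — 0 pairs.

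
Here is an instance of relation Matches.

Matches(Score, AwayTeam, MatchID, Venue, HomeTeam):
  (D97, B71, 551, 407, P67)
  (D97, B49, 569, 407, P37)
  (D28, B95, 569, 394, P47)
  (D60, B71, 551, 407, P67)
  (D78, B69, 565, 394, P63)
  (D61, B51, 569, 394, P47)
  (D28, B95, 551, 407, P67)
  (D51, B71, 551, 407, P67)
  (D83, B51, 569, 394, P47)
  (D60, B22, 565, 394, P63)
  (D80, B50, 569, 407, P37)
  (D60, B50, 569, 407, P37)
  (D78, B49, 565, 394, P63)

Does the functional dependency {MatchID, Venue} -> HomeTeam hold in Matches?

(MatchID=551, Venue=407): 4 rows → HomeTeam = P67, P67, P67, P67 ✓
(MatchID=569, Venue=407): 3 rows → HomeTeam = P37, P37, P37 ✓
(MatchID=569, Venue=394): 3 rows → HomeTeam = P47, P47, P47 ✓
(MatchID=565, Venue=394): 3 rows → HomeTeam = P63, P63, P63 ✓
Every {MatchID, Venue} value is associated with a single HomeTeam value, so {MatchID, Venue} -> HomeTeam holds.

Yes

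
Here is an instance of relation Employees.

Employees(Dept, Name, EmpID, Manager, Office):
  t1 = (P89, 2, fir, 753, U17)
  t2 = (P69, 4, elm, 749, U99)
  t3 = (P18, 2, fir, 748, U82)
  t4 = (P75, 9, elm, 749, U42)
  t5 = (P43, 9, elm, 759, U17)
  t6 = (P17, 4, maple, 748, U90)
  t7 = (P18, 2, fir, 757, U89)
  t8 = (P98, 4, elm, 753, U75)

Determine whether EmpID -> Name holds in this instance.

No

EmpID=fir: rows 1, 3, 7 → Name = 2, 2, 2 ✓
EmpID=elm: rows 2, 4, 5, 8 → Name takes values {4, 9} — violation
EmpID=maple: row 6 → Name = 4 ✓
Two rows agree on EmpID but differ on Name, so EmpID -> Name does not hold.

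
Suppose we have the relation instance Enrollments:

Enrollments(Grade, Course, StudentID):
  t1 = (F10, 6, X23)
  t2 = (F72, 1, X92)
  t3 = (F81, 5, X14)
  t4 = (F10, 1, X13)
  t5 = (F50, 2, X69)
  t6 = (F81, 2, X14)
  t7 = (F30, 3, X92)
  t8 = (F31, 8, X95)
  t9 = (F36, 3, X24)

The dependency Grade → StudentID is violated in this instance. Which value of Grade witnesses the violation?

F10

Grade=F10: rows 1, 4 → StudentID takes values {X23, X13} — violation
Grade=F72: row 2 → StudentID = X92 ✓
Grade=F81: rows 3, 6 → StudentID = X14, X14 ✓
Grade=F50: row 5 → StudentID = X69 ✓
Grade=F30: row 7 → StudentID = X92 ✓
Grade=F31: row 8 → StudentID = X95 ✓
Grade=F36: row 9 → StudentID = X24 ✓
The only Grade value with inconsistent StudentID is Grade=F10.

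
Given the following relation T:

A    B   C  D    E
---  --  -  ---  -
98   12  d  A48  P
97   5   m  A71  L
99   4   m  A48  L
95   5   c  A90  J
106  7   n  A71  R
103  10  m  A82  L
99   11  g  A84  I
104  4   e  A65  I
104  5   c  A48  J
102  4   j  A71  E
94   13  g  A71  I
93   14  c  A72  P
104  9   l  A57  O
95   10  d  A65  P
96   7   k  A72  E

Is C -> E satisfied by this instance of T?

No

C=d: 2 rows → E = P, P ✓
C=m: 3 rows → E = L, L, L ✓
C=c: 3 rows → E takes values {J, P} — violation
C=n: 1 row → E = R ✓
C=g: 2 rows → E = I, I ✓
C=e: 1 row → E = I ✓
C=j: 1 row → E = E ✓
C=l: 1 row → E = O ✓
C=k: 1 row → E = E ✓
Two rows agree on C but differ on E, so C -> E does not hold.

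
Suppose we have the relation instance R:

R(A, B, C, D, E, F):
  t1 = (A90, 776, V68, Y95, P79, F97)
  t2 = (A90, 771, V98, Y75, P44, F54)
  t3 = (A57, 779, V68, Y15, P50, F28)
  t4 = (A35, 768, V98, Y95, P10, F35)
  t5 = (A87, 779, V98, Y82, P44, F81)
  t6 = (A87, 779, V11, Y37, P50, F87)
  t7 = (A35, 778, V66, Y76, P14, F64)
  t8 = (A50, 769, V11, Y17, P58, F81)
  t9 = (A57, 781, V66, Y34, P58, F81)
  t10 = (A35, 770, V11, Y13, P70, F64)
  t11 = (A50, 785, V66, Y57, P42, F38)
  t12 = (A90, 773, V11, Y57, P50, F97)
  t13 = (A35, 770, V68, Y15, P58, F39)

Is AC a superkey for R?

Yes

All 13 rows have distinct AC values, so AC → (all attributes) holds and AC is a superkey.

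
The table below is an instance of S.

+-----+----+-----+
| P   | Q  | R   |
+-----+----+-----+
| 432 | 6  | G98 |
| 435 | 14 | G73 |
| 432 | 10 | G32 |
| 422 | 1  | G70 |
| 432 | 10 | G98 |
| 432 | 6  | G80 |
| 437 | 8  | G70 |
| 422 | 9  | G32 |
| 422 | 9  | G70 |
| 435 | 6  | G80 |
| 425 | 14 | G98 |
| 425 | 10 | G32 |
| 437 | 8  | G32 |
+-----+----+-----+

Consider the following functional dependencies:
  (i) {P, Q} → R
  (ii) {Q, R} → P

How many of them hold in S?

(i) {P, Q} → R: (P=432, Q=6): 2 rows → R takes values {G98, G80} — violation; (P=432, Q=10): 2 rows → R takes values {G32, G98} — violation; (P=437, Q=8): 2 rows → R takes values {G70, G32} — violation; (P=422, Q=9): 2 rows → R takes values {G32, G70} — violation — fails.
(ii) {Q, R} → P: (Q=10, R=G32): 2 rows → P takes values {432, 425} — violation; (Q=6, R=G80): 2 rows → P takes values {432, 435} — violation — fails.
None of the 2 dependencies hold.

0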